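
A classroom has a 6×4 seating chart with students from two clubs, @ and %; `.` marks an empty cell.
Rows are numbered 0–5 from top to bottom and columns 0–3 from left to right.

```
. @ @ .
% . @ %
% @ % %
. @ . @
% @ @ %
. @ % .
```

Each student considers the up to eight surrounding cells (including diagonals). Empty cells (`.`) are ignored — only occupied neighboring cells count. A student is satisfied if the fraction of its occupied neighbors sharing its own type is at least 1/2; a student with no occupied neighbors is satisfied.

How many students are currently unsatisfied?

(0,1)@ 2/3 ok
(0,2)@ 2/3 ok
(1,0)% 1/3 unhappy
(1,2)@ 3/6 ok
(1,3)% 2/4 ok
(2,0)% 1/3 unhappy
(2,1)@ 2/5 unhappy
(2,2)% 2/6 unhappy
(2,3)% 2/4 ok
(3,1)@ 3/6 ok
(3,3)@ 1/4 unhappy
(4,0)% 0/3 unhappy
(4,1)@ 3/5 ok
(4,2)@ 4/6 ok
(4,3)% 1/3 unhappy
(5,1)@ 2/4 ok
(5,2)% 1/4 unhappy
Unsatisfied: (1,0), (2,0), (2,1), (2,2), (3,3), (4,0), (4,3), (5,2) — 8 in total.

8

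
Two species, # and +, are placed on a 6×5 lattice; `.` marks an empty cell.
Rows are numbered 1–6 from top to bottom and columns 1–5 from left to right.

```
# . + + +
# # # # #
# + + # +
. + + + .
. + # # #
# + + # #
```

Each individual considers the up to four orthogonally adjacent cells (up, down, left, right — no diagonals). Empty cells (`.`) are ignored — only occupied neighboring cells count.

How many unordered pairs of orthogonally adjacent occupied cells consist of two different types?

16

Scan each occupied cell's neighbors to the right and below so each pair is counted once.
Row 1: #(1,1)–#(2,1)= +(1,3)–+(1,4)= +(1,3)–#(2,3)≠ +(1,4)–+(1,5)= +(1,4)–#(2,4)≠ +(1,5)–#(2,5)≠  → 3/6 unlike.
Row 2: #(2,1)–#(2,2)= #(2,1)–#(3,1)= #(2,2)–#(2,3)= #(2,2)–+(3,2)≠ #(2,3)–#(2,4)= #(2,3)–+(3,3)≠ #(2,4)–#(2,5)= #(2,4)–#(3,4)= #(2,5)–+(3,5)≠  → 3/9 unlike.
Row 3: #(3,1)–+(3,2)≠ +(3,2)–+(3,3)= +(3,2)–+(4,2)= +(3,3)–#(3,4)≠ +(3,3)–+(4,3)= #(3,4)–+(3,5)≠ #(3,4)–+(4,4)≠  → 4/7 unlike.
Row 4: +(4,2)–+(4,3)= +(4,2)–+(5,2)= +(4,3)–+(4,4)= +(4,3)–#(5,3)≠ +(4,4)–#(5,4)≠  → 2/5 unlike.
Row 5: +(5,2)–#(5,3)≠ +(5,2)–+(6,2)= #(5,3)–#(5,4)= #(5,3)–+(6,3)≠ #(5,4)–#(5,5)= #(5,4)–#(6,4)= #(5,5)–#(6,5)=  → 2/7 unlike.
Row 6: #(6,1)–+(6,2)≠ +(6,2)–+(6,3)= +(6,3)–#(6,4)≠ #(6,4)–#(6,5)=  → 2/4 unlike.
Total adjacent occupied pairs: 38; unlike-type pairs: 16.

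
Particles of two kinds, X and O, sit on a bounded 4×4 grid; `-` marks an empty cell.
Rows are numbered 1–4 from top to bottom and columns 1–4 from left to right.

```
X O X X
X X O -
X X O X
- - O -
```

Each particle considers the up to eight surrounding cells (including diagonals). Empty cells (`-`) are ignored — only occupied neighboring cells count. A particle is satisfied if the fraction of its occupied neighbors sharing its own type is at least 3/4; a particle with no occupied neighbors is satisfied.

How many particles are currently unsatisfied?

10

(1,1)X 2/3 ✗
(1,2)O 1/5 ✗
(1,3)X 2/4 ✗
(1,4)X 1/2 ✗
(2,1)X 4/5 ✓
(2,2)X 5/8 ✗
(2,3)O 2/7 ✗
(3,1)X 3/3 ✓
(3,2)X 3/6 ✗
(3,3)O 2/5 ✗
(3,4)X 0/3 ✗
(4,3)O 1/3 ✗
Unsatisfied: (1,1), (1,2), (1,3), (1,4), (2,2), (2,3), (3,2), (3,3), (3,4), (4,3) — 10 in total.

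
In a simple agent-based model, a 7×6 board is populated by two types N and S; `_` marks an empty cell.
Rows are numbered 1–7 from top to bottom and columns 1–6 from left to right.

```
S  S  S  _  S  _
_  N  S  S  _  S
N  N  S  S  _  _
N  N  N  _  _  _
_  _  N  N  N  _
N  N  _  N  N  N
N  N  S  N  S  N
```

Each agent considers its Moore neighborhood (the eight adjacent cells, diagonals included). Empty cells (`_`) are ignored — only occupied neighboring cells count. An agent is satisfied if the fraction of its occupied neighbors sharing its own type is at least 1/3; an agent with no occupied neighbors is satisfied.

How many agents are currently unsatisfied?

Row 1: (1,1)S 1/2 ✓ · (1,2)S 3/4 ✓ · (1,3)S 3/4 ✓ · (1,5)S 2/2 ✓
Row 2: (2,2)N 2/7 ✗ · (2,3)S 5/7 ✓ · (2,4)S 5/5 ✓ · (2,6)S 1/1 ✓
Row 3: (3,1)N 4/4 ✓ · (3,2)N 5/7 ✓ · (3,3)S 3/7 ✓ · (3,4)S 3/4 ✓
Row 4: (4,1)N 3/3 ✓ · (4,2)N 5/6 ✓ · (4,3)N 4/6 ✓
Row 5: (5,3)N 5/5 ✓ · (5,4)N 5/5 ✓ · (5,5)N 4/4 ✓
Row 6: (6,1)N 3/3 ✓ · (6,2)N 4/5 ✓ · (6,4)N 5/7 ✓ · (6,5)N 6/7 ✓ · (6,6)N 3/4 ✓
Row 7: (7,1)N 3/3 ✓ · (7,2)N 3/4 ✓ · (7,3)S 0/4 ✗ · (7,4)N 2/4 ✓ · (7,5)S 0/5 ✗ · (7,6)N 2/3 ✓
Unsatisfied: (2,2), (7,3), (7,5) — 3 in total.

3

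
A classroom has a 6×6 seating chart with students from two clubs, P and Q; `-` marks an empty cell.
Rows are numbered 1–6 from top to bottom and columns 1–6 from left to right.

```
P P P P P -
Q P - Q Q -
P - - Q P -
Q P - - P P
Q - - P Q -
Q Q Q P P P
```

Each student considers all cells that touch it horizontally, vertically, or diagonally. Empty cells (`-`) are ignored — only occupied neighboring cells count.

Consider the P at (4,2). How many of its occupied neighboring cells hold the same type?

1

Occupied neighbors of (4,2): (3,1)=P, (4,1)=Q, (5,1)=Q.
Same type (P): 1 of 3.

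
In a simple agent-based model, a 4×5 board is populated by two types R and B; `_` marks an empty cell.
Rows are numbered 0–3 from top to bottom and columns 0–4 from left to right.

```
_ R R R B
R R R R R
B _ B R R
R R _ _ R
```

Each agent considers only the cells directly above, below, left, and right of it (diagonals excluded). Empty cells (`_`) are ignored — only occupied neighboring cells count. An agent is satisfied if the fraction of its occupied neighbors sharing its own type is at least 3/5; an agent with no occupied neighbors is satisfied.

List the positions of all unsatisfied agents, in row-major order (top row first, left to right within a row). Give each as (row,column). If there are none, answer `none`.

(0,4), (1,0), (2,0), (2,2), (3,0)

Row 0: (0,1)R 2/2 ok · (0,2)R 3/3 ok · (0,3)R 2/3 ok · (0,4)B 0/2 unhappy
Row 1: (1,0)R 1/2 unhappy · (1,1)R 3/3 ok · (1,2)R 3/4 ok · (1,3)R 4/4 ok · (1,4)R 2/3 ok
Row 2: (2,0)B 0/2 unhappy · (2,2)B 0/2 unhappy · (2,3)R 2/3 ok · (2,4)R 3/3 ok
Row 3: (3,0)R 1/2 unhappy · (3,1)R 1/1 ok · (3,4)R 1/1 ok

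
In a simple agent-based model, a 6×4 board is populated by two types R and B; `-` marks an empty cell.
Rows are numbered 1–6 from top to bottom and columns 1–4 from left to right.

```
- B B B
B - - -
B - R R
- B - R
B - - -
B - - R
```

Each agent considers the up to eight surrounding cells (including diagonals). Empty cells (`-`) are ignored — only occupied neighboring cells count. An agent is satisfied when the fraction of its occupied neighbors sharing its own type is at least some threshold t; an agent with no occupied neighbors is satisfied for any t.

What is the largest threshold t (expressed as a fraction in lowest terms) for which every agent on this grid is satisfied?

Row 1: (1,2)B 2/2 · (1,3)B 2/2 · (1,4)B 1/1
Row 2: (2,1)B 2/2
Row 3: (3,1)B 2/2 · (3,3)R 2/3 · (3,4)R 2/2
Row 4: (4,2)B 2/3 · (4,4)R 2/2
Row 5: (5,1)B 2/2
Row 6: (6,1)B 1/1 · (6,4)R — no occupied neighbors
The smallest same-type fraction is 2/3 at (3,3), which reduces to 2/3. Any threshold above that leaves this agent unsatisfied.

2/3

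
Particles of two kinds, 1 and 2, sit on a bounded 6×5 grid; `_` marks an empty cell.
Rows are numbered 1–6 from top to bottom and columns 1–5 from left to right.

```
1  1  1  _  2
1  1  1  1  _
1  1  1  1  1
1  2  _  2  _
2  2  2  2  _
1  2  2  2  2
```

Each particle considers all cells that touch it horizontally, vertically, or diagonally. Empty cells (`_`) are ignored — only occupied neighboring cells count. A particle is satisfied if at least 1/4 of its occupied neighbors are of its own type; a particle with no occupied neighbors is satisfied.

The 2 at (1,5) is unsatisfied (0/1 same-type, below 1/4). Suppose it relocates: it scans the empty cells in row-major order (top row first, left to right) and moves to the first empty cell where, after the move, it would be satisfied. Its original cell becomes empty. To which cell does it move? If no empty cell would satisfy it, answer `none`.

(4,3)

Vacating (1,5). Empty cells in order:
  (1,4): 0/3 same-type → still unsatisfied.
  (2,5): 0/3 same-type → still unsatisfied.
  (4,3): 5/8 same-type → satisfied — stop here.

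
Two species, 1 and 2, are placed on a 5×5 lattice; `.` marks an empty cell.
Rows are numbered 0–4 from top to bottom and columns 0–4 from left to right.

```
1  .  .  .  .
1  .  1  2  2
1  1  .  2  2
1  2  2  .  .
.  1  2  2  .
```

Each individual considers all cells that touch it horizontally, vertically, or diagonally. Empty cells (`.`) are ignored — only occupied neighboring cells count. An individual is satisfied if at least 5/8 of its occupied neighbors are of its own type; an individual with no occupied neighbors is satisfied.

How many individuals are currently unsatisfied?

(0,0)1 1/1 ✓
(1,0)1 3/3 ✓
(1,2)1 1/3 ✗
(1,3)2 3/4 ✓
(1,4)2 3/3 ✓
(2,0)1 3/4 ✓
(2,1)1 4/6 ✓
(2,3)2 4/5 ✓
(2,4)2 3/3 ✓
(3,0)1 3/4 ✓
(3,1)2 2/6 ✗
(3,2)2 4/6 ✓
(4,1)1 1/4 ✗
(4,2)2 3/4 ✓
(4,3)2 2/2 ✓
Unsatisfied: (1,2), (3,1), (4,1) — 3 in total.

3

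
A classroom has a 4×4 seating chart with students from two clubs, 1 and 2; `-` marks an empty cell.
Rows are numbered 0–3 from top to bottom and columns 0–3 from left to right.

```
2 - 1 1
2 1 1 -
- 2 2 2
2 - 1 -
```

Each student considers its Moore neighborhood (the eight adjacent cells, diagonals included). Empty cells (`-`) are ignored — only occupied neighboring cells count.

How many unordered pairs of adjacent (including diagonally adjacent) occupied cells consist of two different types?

10

Scan each occupied cell's neighbors to the right and below (and the two forward diagonals) so each pair is counted once.
Row 0: 2(0,0)–2(1,0)= 2(0,0)–1(1,1)≠ 1(0,2)–1(0,3)= 1(0,2)–1(1,2)= 1(0,2)–1(1,1)= 1(0,3)–1(1,2)=  → 1/6 unlike.
Row 1: 2(1,0)–1(1,1)≠ 2(1,0)–2(2,1)= 1(1,1)–1(1,2)= 1(1,1)–2(2,1)≠ 1(1,1)–2(2,2)≠ 1(1,2)–2(2,2)≠ 1(1,2)–2(2,3)≠ 1(1,2)–2(2,1)≠  → 6/8 unlike.
Row 2: 2(2,1)–2(2,2)= 2(2,1)–1(3,2)≠ 2(2,1)–2(3,0)= 2(2,2)–2(2,3)= 2(2,2)–1(3,2)≠ 2(2,3)–1(3,2)≠  → 3/6 unlike.
Total adjacent occupied pairs: 20; unlike-type pairs: 10.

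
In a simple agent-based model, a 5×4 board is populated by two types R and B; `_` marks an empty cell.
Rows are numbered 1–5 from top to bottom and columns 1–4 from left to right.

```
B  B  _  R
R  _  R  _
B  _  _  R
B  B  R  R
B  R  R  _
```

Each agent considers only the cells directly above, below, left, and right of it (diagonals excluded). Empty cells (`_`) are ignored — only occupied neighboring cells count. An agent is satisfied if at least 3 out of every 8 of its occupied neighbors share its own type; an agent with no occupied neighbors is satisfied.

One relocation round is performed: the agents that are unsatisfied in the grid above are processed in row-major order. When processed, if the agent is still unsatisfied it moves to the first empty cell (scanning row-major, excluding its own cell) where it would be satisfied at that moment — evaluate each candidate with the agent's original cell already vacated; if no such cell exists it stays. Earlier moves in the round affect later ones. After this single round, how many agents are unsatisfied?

0

Initially unsatisfied (in order): (2,1), (4,2), (5,2).
  (2,1) → (1,3).
  (4,2) → (2,1).
  (5,2): now satisfied by earlier moves; stays.
Resulting grid:
B B R R
B _ R _
B _ _ R
B _ R R
B R R _
All satisfied now.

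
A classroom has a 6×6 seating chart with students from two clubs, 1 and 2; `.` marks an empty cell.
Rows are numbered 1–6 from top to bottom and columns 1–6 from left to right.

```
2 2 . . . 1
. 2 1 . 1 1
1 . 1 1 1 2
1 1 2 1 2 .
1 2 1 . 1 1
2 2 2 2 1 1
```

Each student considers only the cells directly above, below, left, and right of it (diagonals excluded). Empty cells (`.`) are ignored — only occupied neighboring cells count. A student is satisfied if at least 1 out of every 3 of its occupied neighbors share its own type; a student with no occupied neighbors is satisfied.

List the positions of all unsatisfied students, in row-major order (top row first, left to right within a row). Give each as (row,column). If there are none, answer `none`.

(3,6), (4,3), (4,5), (5,2), (5,3)

(1,1)2 1/1 ok
(1,2)2 2/2 ok
(1,6)1 1/1 ok
(2,2)2 1/2 ok
(2,3)1 1/2 ok
(2,5)1 2/2 ok
(2,6)1 2/3 ok
(3,1)1 1/1 ok
(3,3)1 2/3 ok
(3,4)1 3/3 ok
(3,5)1 2/4 ok
(3,6)2 0/2 unhappy
(4,1)1 3/3 ok
(4,2)1 1/3 ok
(4,3)2 0/4 unhappy
(4,4)1 1/3 ok
(4,5)2 0/3 unhappy
(5,1)1 1/3 ok
(5,2)2 1/4 unhappy
(5,3)1 0/3 unhappy
(5,5)1 2/3 ok
(5,6)1 2/2 ok
(6,1)2 1/2 ok
(6,2)2 3/3 ok
(6,3)2 2/3 ok
(6,4)2 1/2 ok
(6,5)1 2/3 ok
(6,6)1 2/2 ok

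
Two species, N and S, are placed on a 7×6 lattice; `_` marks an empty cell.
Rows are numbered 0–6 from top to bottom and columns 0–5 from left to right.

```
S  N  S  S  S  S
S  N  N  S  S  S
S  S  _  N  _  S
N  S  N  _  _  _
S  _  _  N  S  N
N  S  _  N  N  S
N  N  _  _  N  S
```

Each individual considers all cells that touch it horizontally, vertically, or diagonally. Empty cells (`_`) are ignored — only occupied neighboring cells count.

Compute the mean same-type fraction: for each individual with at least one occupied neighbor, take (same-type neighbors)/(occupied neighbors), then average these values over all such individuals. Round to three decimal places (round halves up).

0.557

(0,0)S 1/3
(0,1)N 2/5
(0,2)S 2/5
(0,3)S 4/5
(0,4)S 5/5
(0,5)S 3/3
(1,0)S 3/5
(1,1)N 2/7
(1,2)N 3/7
(1,3)S 4/6
(1,4)S 6/7
(1,5)S 4/4
(2,0)S 3/5
(2,1)S 3/7
(2,3)N 2/4
(2,5)S 2/2
(3,0)N 0/4
(3,1)S 3/5
(3,2)N 2/4
(4,0)S 2/4
(4,3)N 3/4
(4,4)S 1/5
(4,5)N 1/3
(5,0)N 2/4
(5,1)S 1/4
(5,3)N 3/4
(5,4)N 4/7
(5,5)S 2/5
(6,0)N 2/3
(6,1)N 2/3
(6,4)N 2/4
(6,5)S 1/3
Sum over 32 individuals: 1/3 + 2/5 + 2/5 + 4/5 + 5/5 + 3/3 + 3/5 + 2/7 + 3/7 + 4/6 + 6/7 + 4/4 + 3/5 + 3/7 + 2/4 + 2/2 + 0/4 + 3/5 + 2/4 + 2/4 + 3/4 + 1/5 + 1/3 + 2/4 + 1/4 + 3/4 + 4/7 + 2/5 + 2/3 + 2/3 + 2/4 + 1/3 = 499/28; mean = 499/28 ÷ 32 = 499/896 = 0.556919… → 0.557.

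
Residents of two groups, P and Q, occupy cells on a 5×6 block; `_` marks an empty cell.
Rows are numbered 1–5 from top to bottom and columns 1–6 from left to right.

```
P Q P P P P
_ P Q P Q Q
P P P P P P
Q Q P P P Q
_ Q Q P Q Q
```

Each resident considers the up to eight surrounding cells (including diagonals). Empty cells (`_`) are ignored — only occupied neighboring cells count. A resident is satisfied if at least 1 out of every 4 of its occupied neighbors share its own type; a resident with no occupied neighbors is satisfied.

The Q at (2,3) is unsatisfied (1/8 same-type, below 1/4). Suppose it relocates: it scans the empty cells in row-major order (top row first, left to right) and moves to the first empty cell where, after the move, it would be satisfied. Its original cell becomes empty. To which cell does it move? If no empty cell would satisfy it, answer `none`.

Vacating (2,3). Empty cells in order:
  (2,1): 1/5 same-type → still unsatisfied.
  (5,1): 3/3 same-type → satisfied — stop here.

(5,1)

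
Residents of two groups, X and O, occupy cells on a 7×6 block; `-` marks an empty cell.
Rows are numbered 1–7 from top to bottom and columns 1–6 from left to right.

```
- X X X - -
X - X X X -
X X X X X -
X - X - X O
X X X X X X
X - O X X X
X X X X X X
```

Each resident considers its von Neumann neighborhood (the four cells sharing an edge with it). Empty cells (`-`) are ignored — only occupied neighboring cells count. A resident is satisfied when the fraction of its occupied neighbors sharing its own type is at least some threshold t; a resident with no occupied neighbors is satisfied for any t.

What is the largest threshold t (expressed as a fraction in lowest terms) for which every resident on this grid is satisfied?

0/1

Row 1: (1,2)X 1/1 · (1,3)X 3/3 · (1,4)X 2/2
Row 2: (2,1)X 1/1 · (2,3)X 3/3 · (2,4)X 4/4 · (2,5)X 2/2
Row 3: (3,1)X 3/3 · (3,2)X 2/2 · (3,3)X 4/4 · (3,4)X 3/3 · (3,5)X 3/3
Row 4: (4,1)X 2/2 · (4,3)X 2/2 · (4,5)X 2/3 · (4,6)O 0/2
Row 5: (5,1)X 3/3 · (5,2)X 2/2 · (5,3)X 3/4 · (5,4)X 3/3 · (5,5)X 4/4 · (5,6)X 2/3
Row 6: (6,1)X 2/2 · (6,3)O 0/3 · (6,4)X 3/4 · (6,5)X 4/4 · (6,6)X 3/3
Row 7: (7,1)X 2/2 · (7,2)X 2/2 · (7,3)X 2/3 · (7,4)X 3/3 · (7,5)X 3/3 · (7,6)X 2/2
The smallest same-type fraction is 0/2 at (4,6), which reduces to 0/1. Any threshold above that leaves this resident unsatisfied.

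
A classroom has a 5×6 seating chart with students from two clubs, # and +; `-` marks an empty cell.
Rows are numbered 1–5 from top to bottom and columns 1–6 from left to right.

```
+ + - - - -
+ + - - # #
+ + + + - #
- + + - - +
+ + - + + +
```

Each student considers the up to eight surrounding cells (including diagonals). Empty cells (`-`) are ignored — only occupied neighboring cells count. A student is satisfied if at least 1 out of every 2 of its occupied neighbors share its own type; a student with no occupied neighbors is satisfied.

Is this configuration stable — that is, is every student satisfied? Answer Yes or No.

(1,1)+ 3/3 ✓
(1,2)+ 3/3 ✓
(2,1)+ 5/5 ✓
(2,2)+ 6/6 ✓
(2,5)# 2/3 ✓
(2,6)# 2/2 ✓
(3,1)+ 4/4 ✓
(3,2)+ 6/6 ✓
(3,3)+ 5/5 ✓
(3,4)+ 2/3 ✓
(3,6)# 2/3 ✓
(4,2)+ 6/6 ✓
(4,3)+ 6/6 ✓
(4,6)+ 2/3 ✓
(5,1)+ 2/2 ✓
(5,2)+ 3/3 ✓
(5,4)+ 2/2 ✓
(5,5)+ 3/3 ✓
(5,6)+ 2/2 ✓
All meet the threshold, so the configuration is stable.

Yes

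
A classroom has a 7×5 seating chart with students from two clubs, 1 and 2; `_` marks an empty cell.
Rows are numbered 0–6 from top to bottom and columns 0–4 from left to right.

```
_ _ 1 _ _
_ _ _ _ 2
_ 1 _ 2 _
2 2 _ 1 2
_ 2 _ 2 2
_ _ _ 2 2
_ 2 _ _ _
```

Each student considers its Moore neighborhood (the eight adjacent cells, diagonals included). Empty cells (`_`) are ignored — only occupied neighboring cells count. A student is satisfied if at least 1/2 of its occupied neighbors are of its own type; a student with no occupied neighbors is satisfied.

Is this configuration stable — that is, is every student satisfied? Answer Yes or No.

(0,2)1 0/0 ok
(1,4)2 1/1 ok
(2,1)1 0/2 unhappy
(2,3)2 2/3 ok
(3,0)2 2/3 ok
(3,1)2 2/3 ok
(3,3)1 0/4 unhappy
(3,4)2 3/4 ok
(4,1)2 2/2 ok
(4,3)2 4/5 ok
(4,4)2 4/5 ok
(5,3)2 3/3 ok
(5,4)2 3/3 ok
(6,1)2 0/0 ok
For instance (2,1) has only 0/2 same-type neighbors, below 1/2.

No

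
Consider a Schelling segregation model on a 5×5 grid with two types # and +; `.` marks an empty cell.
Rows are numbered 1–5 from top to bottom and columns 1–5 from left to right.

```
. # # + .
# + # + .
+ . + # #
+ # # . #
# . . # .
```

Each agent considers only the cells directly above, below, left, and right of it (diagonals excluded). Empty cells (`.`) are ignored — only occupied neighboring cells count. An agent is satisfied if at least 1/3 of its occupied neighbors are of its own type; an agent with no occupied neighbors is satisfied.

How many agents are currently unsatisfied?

Row 1: (1,2)# 1/2 ok · (1,3)# 2/3 ok · (1,4)+ 1/2 ok
Row 2: (2,1)# 0/2 unhappy · (2,2)+ 0/3 unhappy · (2,3)# 1/4 unhappy · (2,4)+ 1/3 ok
Row 3: (3,1)+ 1/2 ok · (3,3)+ 0/3 unhappy · (3,4)# 1/3 ok · (3,5)# 2/2 ok
Row 4: (4,1)+ 1/3 ok · (4,2)# 1/2 ok · (4,3)# 1/2 ok · (4,5)# 1/1 ok
Row 5: (5,1)# 0/1 unhappy · (5,4)# 0/0 ok
Unsatisfied: (2,1), (2,2), (2,3), (3,3), (5,1) — 5 in total.

5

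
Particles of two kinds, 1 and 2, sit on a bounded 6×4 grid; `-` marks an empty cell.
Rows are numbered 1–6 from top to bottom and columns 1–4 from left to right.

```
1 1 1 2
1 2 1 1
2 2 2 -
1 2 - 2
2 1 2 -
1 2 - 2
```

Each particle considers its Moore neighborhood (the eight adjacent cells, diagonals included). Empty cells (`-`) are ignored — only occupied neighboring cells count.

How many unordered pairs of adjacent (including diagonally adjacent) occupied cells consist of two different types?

23

Scan each occupied cell's neighbors to the right and below (and the two forward diagonals) so each pair is counted once.
From row 1: 6 unlike of 13 pairs (running 6/13).
From row 2: 7 unlike of 11 pairs (running 13/24).
From row 3: 2 unlike of 8 pairs (running 15/32).
From row 4: 3 unlike of 7 pairs (running 18/39).
From row 5: 4 unlike of 8 pairs (running 22/47).
From row 6: 1 unlike of 1 pairs (running 23/48).
Total adjacent occupied pairs: 48; unlike-type pairs: 23.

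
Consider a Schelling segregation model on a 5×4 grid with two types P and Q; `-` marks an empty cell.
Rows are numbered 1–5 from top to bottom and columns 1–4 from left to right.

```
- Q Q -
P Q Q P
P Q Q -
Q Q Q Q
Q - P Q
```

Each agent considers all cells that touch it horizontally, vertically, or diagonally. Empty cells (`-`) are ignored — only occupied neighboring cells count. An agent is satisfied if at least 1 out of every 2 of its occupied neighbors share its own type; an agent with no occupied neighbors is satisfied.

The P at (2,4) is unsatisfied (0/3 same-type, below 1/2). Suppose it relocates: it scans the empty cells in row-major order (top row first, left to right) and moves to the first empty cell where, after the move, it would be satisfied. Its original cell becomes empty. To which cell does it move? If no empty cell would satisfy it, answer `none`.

none

Vacating (2,4). Empty cells in order:
  (1,1): 1/3 same-type → still unsatisfied.
  (1,4): 0/2 same-type → still unsatisfied.
  (3,4): 0/4 same-type → still unsatisfied.
  (5,2): 1/5 same-type → still unsatisfied.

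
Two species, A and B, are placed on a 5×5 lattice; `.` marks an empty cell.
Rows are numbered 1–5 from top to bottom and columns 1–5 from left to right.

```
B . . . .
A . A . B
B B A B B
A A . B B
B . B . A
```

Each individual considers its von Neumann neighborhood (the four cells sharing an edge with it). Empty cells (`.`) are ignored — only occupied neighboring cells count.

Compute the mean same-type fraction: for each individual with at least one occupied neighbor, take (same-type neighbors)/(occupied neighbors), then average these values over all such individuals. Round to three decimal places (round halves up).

Row 1: (1,1)B 0/1
Row 2: (2,1)A 0/2 · (2,3)A 1/1 · (2,5)B 1/1
Row 3: (3,1)B 1/3 · (3,2)B 1/3 · (3,3)A 1/3 · (3,4)B 2/3 · (3,5)B 3/3
Row 4: (4,1)A 1/3 · (4,2)A 1/2 · (4,4)B 2/2 · (4,5)B 2/3
Row 5: (5,1)B 0/1 · (5,3)B — no occupied neighbors · (5,5)A 0/1
Sum over 15 individuals: 0/1 + 0/2 + 1/1 + 1/1 + 1/3 + 1/3 + 1/3 + 2/3 + 3/3 + 1/3 + 1/2 + 2/2 + 2/3 + 0/1 + 0/1 = 43/6; mean = 43/6 ÷ 15 = 43/90 = 0.477777… → 0.478.

0.478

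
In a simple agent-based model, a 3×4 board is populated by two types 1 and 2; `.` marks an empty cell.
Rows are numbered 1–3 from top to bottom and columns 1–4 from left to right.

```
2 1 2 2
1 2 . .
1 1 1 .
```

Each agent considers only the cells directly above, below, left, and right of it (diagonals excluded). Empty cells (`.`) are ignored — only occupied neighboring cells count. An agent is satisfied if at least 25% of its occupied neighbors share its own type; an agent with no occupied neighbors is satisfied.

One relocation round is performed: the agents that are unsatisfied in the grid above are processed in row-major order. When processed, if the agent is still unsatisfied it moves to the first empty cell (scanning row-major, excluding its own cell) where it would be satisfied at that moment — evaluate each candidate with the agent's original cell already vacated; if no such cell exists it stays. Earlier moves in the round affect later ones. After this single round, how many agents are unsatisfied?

Initially unsatisfied (in order): (1,1), (1,2), (2,2).
  (1,1) → (2,3).
  (1,2) → (1,1).
  (2,2): now satisfied by earlier moves; stays.
Resulting grid:
1 . 2 2
1 2 2 .
1 1 1 .
All satisfied now.

0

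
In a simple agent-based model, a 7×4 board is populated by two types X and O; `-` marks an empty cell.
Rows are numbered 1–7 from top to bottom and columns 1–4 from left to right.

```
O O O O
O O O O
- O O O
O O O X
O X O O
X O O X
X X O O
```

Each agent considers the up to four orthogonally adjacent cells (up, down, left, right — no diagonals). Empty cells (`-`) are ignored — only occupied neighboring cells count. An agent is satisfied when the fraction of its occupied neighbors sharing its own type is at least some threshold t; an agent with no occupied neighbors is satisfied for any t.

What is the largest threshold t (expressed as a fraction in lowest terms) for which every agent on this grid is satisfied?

0/1

Row 1: (1,1)O 2/2 · (1,2)O 3/3 · (1,3)O 3/3 · (1,4)O 2/2
Row 2: (2,1)O 2/2 · (2,2)O 4/4 · (2,3)O 4/4 · (2,4)O 3/3
Row 3: (3,2)O 3/3 · (3,3)O 4/4 · (3,4)O 2/3
Row 4: (4,1)O 2/2 · (4,2)O 3/4 · (4,3)O 3/4 · (4,4)X 0/3
Row 5: (5,1)O 1/3 · (5,2)X 0/4 · (5,3)O 3/4 · (5,4)O 1/3
Row 6: (6,1)X 1/3 · (6,2)O 1/4 · (6,3)O 3/4 · (6,4)X 0/3
Row 7: (7,1)X 2/2 · (7,2)X 1/3 · (7,3)O 2/3 · (7,4)O 1/2
The smallest same-type fraction is 0/3 at (4,4), which reduces to 0/1. Any threshold above that leaves this agent unsatisfied.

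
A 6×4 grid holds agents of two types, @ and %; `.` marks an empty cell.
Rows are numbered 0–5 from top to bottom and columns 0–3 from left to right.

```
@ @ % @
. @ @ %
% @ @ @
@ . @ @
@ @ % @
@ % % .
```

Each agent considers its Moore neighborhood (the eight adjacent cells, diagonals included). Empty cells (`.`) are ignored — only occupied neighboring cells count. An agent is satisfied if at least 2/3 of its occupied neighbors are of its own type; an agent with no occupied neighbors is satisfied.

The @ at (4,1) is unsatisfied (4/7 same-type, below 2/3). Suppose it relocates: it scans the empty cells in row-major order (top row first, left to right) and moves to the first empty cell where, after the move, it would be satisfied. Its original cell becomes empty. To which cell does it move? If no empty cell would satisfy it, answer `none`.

(1,0)

Vacating (4,1). Empty cells in order:
  (1,0): 4/5 same-type → satisfied — stop here.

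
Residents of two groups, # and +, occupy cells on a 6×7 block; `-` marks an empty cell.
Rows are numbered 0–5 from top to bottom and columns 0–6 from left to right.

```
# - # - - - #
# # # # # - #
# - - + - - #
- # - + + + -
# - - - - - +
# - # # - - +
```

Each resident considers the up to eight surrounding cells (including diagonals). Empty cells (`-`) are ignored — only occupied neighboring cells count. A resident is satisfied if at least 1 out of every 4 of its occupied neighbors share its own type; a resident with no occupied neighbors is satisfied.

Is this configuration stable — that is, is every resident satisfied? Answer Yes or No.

Yes

(0,0)# 2/2 ok
(0,2)# 3/3 ok
(0,6)# 1/1 ok
(1,0)# 3/3 ok
(1,1)# 5/5 ok
(1,2)# 3/4 ok
(1,3)# 3/4 ok
(1,4)# 1/2 ok
(1,6)# 2/2 ok
(2,0)# 3/3 ok
(2,3)+ 2/5 ok
(2,6)# 1/2 ok
(3,1)# 2/2 ok
(3,3)+ 2/2 ok
(3,4)+ 3/3 ok
(3,5)+ 2/3 ok
(4,0)# 2/2 ok
(4,6)+ 2/2 ok
(5,0)# 1/1 ok
(5,2)# 1/1 ok
(5,3)# 1/1 ok
(5,6)+ 1/1 ok
All meet the threshold, so the configuration is stable.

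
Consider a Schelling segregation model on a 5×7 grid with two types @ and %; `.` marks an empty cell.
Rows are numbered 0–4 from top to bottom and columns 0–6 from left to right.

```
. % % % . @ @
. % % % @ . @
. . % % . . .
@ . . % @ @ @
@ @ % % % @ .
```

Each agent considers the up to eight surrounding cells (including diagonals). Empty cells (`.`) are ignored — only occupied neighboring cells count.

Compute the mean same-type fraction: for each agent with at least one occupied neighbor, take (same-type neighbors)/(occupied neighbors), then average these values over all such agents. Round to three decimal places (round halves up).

Row 0: (0,1)% 3/3 · (0,2)% 5/5 · (0,3)% 3/4 · (0,5)@ 3/3 · (0,6)@ 2/2
Row 1: (1,1)% 4/4 · (1,2)% 7/7 · (1,3)% 5/6 · (1,4)@ 1/4 · (1,6)@ 2/2
Row 2: (2,2)% 5/5 · (2,3)% 4/6
Row 3: (3,0)@ 2/2 · (3,3)% 5/6 · (3,4)@ 2/6 · (3,5)@ 3/4 · (3,6)@ 2/2
Row 4: (4,0)@ 2/2 · (4,1)@ 2/3 · (4,2)% 2/3 · (4,3)% 3/4 · (4,4)% 2/5 · (4,5)@ 3/4
Sum over 23 agents: 3/3 + 5/5 + 3/4 + 3/3 + 2/2 + 4/4 + 7/7 + 5/6 + 1/4 + 2/2 + 5/5 + 4/6 + 2/2 + 5/6 + 2/6 + 3/4 + 2/2 + 2/2 + 2/3 + 2/3 + 3/4 + 2/5 + 3/4 = 373/20; mean = 373/20 ÷ 23 = 373/460 = 0.810869… → 0.811.

0.811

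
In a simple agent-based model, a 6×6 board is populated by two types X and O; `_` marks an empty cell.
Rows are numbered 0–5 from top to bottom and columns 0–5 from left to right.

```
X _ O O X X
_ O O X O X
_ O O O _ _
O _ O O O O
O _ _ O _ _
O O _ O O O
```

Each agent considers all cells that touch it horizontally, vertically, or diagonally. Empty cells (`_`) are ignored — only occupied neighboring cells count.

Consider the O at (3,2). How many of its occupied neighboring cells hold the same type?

Occupied neighbors of (3,2): (2,1)=O, (2,2)=O, (2,3)=O, (3,3)=O, (4,3)=O.
Same type (O): 5 of 5.

5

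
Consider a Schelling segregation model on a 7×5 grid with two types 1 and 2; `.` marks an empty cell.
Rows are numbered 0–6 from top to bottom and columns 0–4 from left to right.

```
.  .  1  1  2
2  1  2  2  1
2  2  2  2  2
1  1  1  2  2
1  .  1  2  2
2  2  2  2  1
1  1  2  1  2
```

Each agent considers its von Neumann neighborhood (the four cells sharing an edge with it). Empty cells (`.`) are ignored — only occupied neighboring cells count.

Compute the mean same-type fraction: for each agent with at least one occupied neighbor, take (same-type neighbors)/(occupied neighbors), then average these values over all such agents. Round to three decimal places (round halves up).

Row 0: (0,2)1 1/2 · (0,3)1 1/3 · (0,4)2 0/2
Row 1: (1,0)2 1/2 · (1,1)1 0/3 · (1,2)2 2/4 · (1,3)2 2/4 · (1,4)1 0/3
Row 2: (2,0)2 2/3 · (2,1)2 2/4 · (2,2)2 3/4 · (2,3)2 4/4 · (2,4)2 2/3
Row 3: (3,0)1 2/3 · (3,1)1 2/3 · (3,2)1 2/4 · (3,3)2 3/4 · (3,4)2 3/3
Row 4: (4,0)1 1/2 · (4,2)1 1/3 · (4,3)2 3/4 · (4,4)2 2/3
Row 5: (5,0)2 1/3 · (5,1)2 2/3 · (5,2)2 3/4 · (5,3)2 2/4 · (5,4)1 0/3
Row 6: (6,0)1 1/2 · (6,1)1 1/3 · (6,2)2 1/3 · (6,3)1 0/3 · (6,4)2 0/2
Sum over 32 agents: 1/2 + 1/3 + 0/2 + 1/2 + 0/3 + 2/4 + 2/4 + 0/3 + 2/3 + 2/4 + 3/4 + 4/4 + 2/3 + 2/3 + 2/3 + 2/4 + 3/4 + 3/3 + 1/2 + 1/3 + 3/4 + 2/3 + 1/3 + 2/3 + 3/4 + 2/4 + 0/3 + 1/2 + 1/3 + 1/3 + 0/3 + 0/2 = 91/6; mean = 91/6 ÷ 32 = 91/192 = 0.473958… → 0.474.

0.474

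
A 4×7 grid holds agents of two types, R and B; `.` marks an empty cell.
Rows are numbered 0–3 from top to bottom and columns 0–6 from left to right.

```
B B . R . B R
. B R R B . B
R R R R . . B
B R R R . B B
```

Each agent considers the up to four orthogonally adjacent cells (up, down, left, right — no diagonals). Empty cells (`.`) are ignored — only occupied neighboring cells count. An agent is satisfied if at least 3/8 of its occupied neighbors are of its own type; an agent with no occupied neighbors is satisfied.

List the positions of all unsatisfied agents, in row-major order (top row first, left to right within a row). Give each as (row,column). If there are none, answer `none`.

(0,5), (0,6), (1,1), (1,4), (3,0)

(0,0)B 1/1 ok
(0,1)B 2/2 ok
(0,3)R 1/1 ok
(0,5)B 0/1 unhappy
(0,6)R 0/2 unhappy
(1,1)B 1/3 unhappy
(1,2)R 2/3 ok
(1,3)R 3/4 ok
(1,4)B 0/1 unhappy
(1,6)B 1/2 ok
(2,0)R 1/2 ok
(2,1)R 3/4 ok
(2,2)R 4/4 ok
(2,3)R 3/3 ok
(2,6)B 2/2 ok
(3,0)B 0/2 unhappy
(3,1)R 2/3 ok
(3,2)R 3/3 ok
(3,3)R 2/2 ok
(3,5)B 1/1 ok
(3,6)B 2/2 ok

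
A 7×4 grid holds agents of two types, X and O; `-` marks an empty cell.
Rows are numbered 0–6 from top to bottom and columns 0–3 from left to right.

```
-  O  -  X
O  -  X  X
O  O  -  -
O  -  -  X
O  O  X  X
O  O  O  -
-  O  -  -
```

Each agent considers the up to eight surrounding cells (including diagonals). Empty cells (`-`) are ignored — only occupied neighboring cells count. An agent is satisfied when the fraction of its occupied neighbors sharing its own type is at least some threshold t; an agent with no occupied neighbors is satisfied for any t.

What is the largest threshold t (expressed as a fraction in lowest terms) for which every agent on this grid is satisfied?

Row 0: (0,1)O 1/2 · (0,3)X 2/2
Row 1: (1,0)O 3/3 · (1,2)X 2/4 · (1,3)X 2/2
Row 2: (2,0)O 3/3 · (2,1)O 3/4
Row 3: (3,0)O 4/4 · (3,3)X 2/2
Row 4: (4,0)O 4/4 · (4,1)O 5/6 · (4,2)X 2/5 · (4,3)X 2/3
Row 5: (5,0)O 4/4 · (5,1)O 5/6 · (5,2)O 3/5
Row 6: (6,1)O 3/3
The smallest same-type fraction is 2/5 at (4,2), which reduces to 2/5. Any threshold above that leaves this agent unsatisfied.

2/5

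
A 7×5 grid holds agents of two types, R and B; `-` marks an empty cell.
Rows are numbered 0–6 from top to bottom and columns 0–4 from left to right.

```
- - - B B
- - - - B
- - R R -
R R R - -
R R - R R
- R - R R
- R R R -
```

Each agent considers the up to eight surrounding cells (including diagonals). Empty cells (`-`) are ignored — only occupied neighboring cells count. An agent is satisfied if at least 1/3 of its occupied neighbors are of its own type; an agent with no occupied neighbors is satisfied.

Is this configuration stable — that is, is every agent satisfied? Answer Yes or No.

Row 0: (0,3)B 2/2 ok · (0,4)B 2/2 ok
Row 1: (1,4)B 2/3 ok
Row 2: (2,2)R 3/3 ok · (2,3)R 2/3 ok
Row 3: (3,0)R 3/3 ok · (3,1)R 5/5 ok · (3,2)R 5/5 ok
Row 4: (4,0)R 4/4 ok · (4,1)R 5/5 ok · (4,3)R 4/4 ok · (4,4)R 3/3 ok
Row 5: (5,1)R 4/4 ok · (5,3)R 5/5 ok · (5,4)R 4/4 ok
Row 6: (6,1)R 2/2 ok · (6,2)R 4/4 ok · (6,3)R 3/3 ok
All meet the threshold, so the configuration is stable.

Yes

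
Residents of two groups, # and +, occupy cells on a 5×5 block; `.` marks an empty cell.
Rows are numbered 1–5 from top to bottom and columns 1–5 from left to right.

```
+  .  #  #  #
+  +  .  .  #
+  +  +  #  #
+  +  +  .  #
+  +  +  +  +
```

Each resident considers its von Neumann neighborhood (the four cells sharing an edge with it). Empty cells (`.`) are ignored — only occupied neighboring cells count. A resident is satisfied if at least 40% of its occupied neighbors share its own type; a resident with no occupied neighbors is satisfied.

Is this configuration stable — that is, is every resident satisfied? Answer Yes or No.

Yes

(1,1)+ 1/1 ✓
(1,3)# 1/1 ✓
(1,4)# 2/2 ✓
(1,5)# 2/2 ✓
(2,1)+ 3/3 ✓
(2,2)+ 2/2 ✓
(2,5)# 2/2 ✓
(3,1)+ 3/3 ✓
(3,2)+ 4/4 ✓
(3,3)+ 2/3 ✓
(3,4)# 1/2 ✓
(3,5)# 3/3 ✓
(4,1)+ 3/3 ✓
(4,2)+ 4/4 ✓
(4,3)+ 3/3 ✓
(4,5)# 1/2 ✓
(5,1)+ 2/2 ✓
(5,2)+ 3/3 ✓
(5,3)+ 3/3 ✓
(5,4)+ 2/2 ✓
(5,5)+ 1/2 ✓
All meet the threshold, so the configuration is stable.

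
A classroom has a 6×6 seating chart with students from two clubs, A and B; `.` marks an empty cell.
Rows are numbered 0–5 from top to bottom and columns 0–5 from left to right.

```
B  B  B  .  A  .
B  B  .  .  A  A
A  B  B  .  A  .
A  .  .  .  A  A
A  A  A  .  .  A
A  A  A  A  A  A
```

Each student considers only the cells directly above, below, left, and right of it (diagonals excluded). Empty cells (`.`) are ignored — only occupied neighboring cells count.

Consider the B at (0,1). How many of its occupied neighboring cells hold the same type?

3

Occupied neighbors of (0,1): (1,1)=B, (0,0)=B, (0,2)=B.
Same type (B): 3 of 3.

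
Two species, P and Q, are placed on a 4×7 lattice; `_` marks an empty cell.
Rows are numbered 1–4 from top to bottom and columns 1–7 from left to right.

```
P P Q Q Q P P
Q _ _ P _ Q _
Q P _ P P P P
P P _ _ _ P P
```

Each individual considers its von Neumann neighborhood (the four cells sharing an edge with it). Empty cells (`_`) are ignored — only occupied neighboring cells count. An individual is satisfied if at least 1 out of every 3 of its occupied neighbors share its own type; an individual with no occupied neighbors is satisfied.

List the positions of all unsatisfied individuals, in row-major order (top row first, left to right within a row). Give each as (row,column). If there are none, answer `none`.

Row 1: (1,1)P 1/2 ok · (1,2)P 1/2 ok · (1,3)Q 1/2 ok · (1,4)Q 2/3 ok · (1,5)Q 1/2 ok · (1,6)P 1/3 ok · (1,7)P 1/1 ok
Row 2: (2,1)Q 1/2 ok · (2,4)P 1/2 ok · (2,6)Q 0/2 unhappy
Row 3: (3,1)Q 1/3 ok · (3,2)P 1/2 ok · (3,4)P 2/2 ok · (3,5)P 2/2 ok · (3,6)P 3/4 ok · (3,7)P 2/2 ok
Row 4: (4,1)P 1/2 ok · (4,2)P 2/2 ok · (4,6)P 2/2 ok · (4,7)P 2/2 ok

(2,6)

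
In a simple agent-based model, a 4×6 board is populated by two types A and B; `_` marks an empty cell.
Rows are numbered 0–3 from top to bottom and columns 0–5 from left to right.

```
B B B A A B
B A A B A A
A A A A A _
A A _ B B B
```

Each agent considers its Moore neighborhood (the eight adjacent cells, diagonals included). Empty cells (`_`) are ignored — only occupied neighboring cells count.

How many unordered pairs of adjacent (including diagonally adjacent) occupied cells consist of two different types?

Scan each occupied cell's neighbors to the right and below (and the two forward diagonals) so each pair is counted once.
Row 0: B(0,0)–B(0,1)= B(0,0)–B(1,0)= B(0,0)–A(1,1)≠ B(0,1)–B(0,2)= B(0,1)–A(1,1)≠ B(0,1)–A(1,2)≠ B(0,1)–B(1,0)= B(0,2)–A(0,3)≠ B(0,2)–A(1,2)≠ B(0,2)–B(1,3)= B(0,2)–A(1,1)≠ A(0,3)–A(0,4)= A(0,3)–B(1,3)≠ A(0,3)–A(1,4)= A(0,3)–A(1,2)= A(0,4)–B(0,5)≠ A(0,4)–A(1,4)= A(0,4)–A(1,5)= A(0,4)–B(1,3)≠ B(0,5)–A(1,5)≠ B(0,5)–A(1,4)≠  → 11/21 unlike.
Row 1: B(1,0)–A(1,1)≠ B(1,0)–A(2,0)≠ B(1,0)–A(2,1)≠ A(1,1)–A(1,2)= A(1,1)–A(2,1)= A(1,1)–A(2,2)= A(1,1)–A(2,0)= A(1,2)–B(1,3)≠ A(1,2)–A(2,2)= A(1,2)–A(2,3)= A(1,2)–A(2,1)= B(1,3)–A(1,4)≠ B(1,3)–A(2,3)≠ B(1,3)–A(2,4)≠ B(1,3)–A(2,2)≠ A(1,4)–A(1,5)= A(1,4)–A(2,4)= A(1,4)–A(2,3)= A(1,5)–A(2,4)=  → 8/19 unlike.
Row 2: A(2,0)–A(2,1)= A(2,0)–A(3,0)= A(2,0)–A(3,1)= A(2,1)–A(2,2)= A(2,1)–A(3,1)= A(2,1)–A(3,0)= A(2,2)–A(2,3)= A(2,2)–B(3,3)≠ A(2,2)–A(3,1)= A(2,3)–A(2,4)= A(2,3)–B(3,3)≠ A(2,3)–B(3,4)≠ A(2,4)–B(3,4)≠ A(2,4)–B(3,5)≠ A(2,4)–B(3,3)≠  → 6/15 unlike.
Row 3: A(3,0)–A(3,1)= B(3,3)–B(3,4)= B(3,4)–B(3,5)=  → 0/3 unlike.
Total adjacent occupied pairs: 58; unlike-type pairs: 25.

25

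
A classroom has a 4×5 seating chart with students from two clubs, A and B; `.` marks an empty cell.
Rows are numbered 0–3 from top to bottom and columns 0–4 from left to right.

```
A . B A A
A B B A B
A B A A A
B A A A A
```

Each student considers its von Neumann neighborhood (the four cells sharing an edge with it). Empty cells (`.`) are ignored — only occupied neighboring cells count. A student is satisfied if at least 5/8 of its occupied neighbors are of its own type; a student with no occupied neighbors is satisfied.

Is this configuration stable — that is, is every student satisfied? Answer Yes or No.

(0,0)A 1/1 ok
(0,2)B 1/2 unhappy
(0,3)A 2/3 ok
(0,4)A 1/2 unhappy
(1,0)A 2/3 ok
(1,1)B 2/3 ok
(1,2)B 2/4 unhappy
(1,3)A 2/4 unhappy
(1,4)B 0/3 unhappy
(2,0)A 1/3 unhappy
(2,1)B 1/4 unhappy
(2,2)A 2/4 unhappy
(2,3)A 4/4 ok
(2,4)A 2/3 ok
(3,0)B 0/2 unhappy
(3,1)A 1/3 unhappy
(3,2)A 3/3 ok
(3,3)A 3/3 ok
(3,4)A 2/2 ok
For instance (0,2) has only 1/2 same-type neighbors, below 5/8.

No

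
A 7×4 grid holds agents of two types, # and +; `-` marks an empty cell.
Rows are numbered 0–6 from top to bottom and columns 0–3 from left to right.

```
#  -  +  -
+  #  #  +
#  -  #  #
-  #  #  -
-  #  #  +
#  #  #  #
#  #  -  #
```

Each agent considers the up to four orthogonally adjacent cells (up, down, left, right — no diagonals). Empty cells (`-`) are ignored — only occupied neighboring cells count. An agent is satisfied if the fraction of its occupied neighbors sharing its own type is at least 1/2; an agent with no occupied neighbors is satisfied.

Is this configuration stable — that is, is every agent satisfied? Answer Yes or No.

No

(0,0)# 0/1 unhappy
(0,2)+ 0/1 unhappy
(1,0)+ 0/3 unhappy
(1,1)# 1/2 ok
(1,2)# 2/4 ok
(1,3)+ 0/2 unhappy
(2,0)# 0/1 unhappy
(2,2)# 3/3 ok
(2,3)# 1/2 ok
(3,1)# 2/2 ok
(3,2)# 3/3 ok
(4,1)# 3/3 ok
(4,2)# 3/4 ok
(4,3)+ 0/2 unhappy
(5,0)# 2/2 ok
(5,1)# 4/4 ok
(5,2)# 3/3 ok
(5,3)# 2/3 ok
(6,0)# 2/2 ok
(6,1)# 2/2 ok
(6,3)# 1/1 ok
For instance (0,0) has only 0/1 same-type neighbors, below 1/2.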